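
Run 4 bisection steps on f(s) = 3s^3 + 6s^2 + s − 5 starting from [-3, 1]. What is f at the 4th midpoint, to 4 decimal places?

0.3906

f(-1) = -3 < 0, so the root lies in [-1, 1]
f(0) = -5 < 0, so the root lies in [0, 1]
f(0.5) = -2.625 < 0, so the root lies in [0.5, 1]
f(0.75) = 0.3906 > 0, so the root lies in [0.5, 0.75]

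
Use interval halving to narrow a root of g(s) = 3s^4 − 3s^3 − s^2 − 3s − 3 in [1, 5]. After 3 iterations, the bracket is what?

g(3) = 141 > 0, so the root lies in [1, 3]
g(2) = 11 > 0, so the root lies in [1, 2]
g(1.5) = -4.6875 < 0, so the root lies in [1.5, 2]

[1.5, 2]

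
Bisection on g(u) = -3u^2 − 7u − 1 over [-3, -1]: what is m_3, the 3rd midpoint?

-2.25

u = -2 gives g = 1, positive; keep [-3, -2]
u = -2.5 gives g = -2.25, negative; keep [-2.5, -2]
u = -2.25 gives g = -0.4375, negative; keep [-2.25, -2]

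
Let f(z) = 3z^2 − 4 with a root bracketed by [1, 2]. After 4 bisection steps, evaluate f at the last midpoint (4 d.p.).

0.2305

midpoint 1.5: f = 2.75 > 0 → [1, 1.5]
midpoint 1.25: f = 0.6875 > 0 → [1, 1.25]
midpoint 1.125: f = -0.203125 < 0 → [1.125, 1.25]
midpoint 1.1875: f = 0.2305 > 0 → [1.125, 1.1875]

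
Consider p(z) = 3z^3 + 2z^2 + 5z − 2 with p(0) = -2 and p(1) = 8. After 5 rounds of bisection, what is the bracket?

[0.3125, 0.34375]

m = 0.5, p(m) = 1.375 (+); new bracket [0, 0.5]
m = 0.25, p(m) = -0.578125 (−); new bracket [0.25, 0.5]
m = 0.375, p(m) = 0.314453 (+); new bracket [0.25, 0.375]
m = 0.3125, p(m) = -0.1506 (−); new bracket [0.3125, 0.375]
m = 0.34375, p(m) = 0.0769 (+); new bracket [0.3125, 0.34375]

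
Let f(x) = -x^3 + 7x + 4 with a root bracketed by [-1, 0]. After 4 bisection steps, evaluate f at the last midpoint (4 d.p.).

0.2405

x = -0.5 gives f = 0.625, positive; keep [-1, -0.5]
x = -0.75 gives f = -0.828125, negative; keep [-0.75, -0.5]
x = -0.625 gives f = -0.130859, negative; keep [-0.625, -0.5]
x = -0.5625 gives f = 0.2405, positive; keep [-0.625, -0.5625]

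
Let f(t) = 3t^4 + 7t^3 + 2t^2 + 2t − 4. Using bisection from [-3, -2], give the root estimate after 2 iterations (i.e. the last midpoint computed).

-2.25

midpoint -2.5: f = 11.3125 > 0 → [-2.5, -2]
midpoint -2.25: f = -1.222656 < 0 → [-2.5, -2.25]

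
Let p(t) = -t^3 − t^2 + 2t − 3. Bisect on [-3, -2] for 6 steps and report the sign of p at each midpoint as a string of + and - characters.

+-+---

p(-2.5) = 1.375 > 0, so the root lies in [-2.5, -2]
p(-2.25) = -1.171875 < 0, so the root lies in [-2.5, -2.25]
p(-2.375) = 0.005859 > 0, so the root lies in [-2.375, -2.25]
p(-2.3125) = -0.6062 < 0, so the root lies in [-2.375, -2.3125]
p(-2.34375) = -0.3061 < 0, so the root lies in [-2.375, -2.34375]
p(-2.359375) = -0.1516 < 0, so the root lies in [-2.375, -2.359375]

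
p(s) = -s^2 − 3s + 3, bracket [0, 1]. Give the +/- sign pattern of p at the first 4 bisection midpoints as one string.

s = 0.5 gives p = 1.25, positive; keep [0.5, 1]
s = 0.75 gives p = 0.1875, positive; keep [0.75, 1]
s = 0.875 gives p = -0.390625, negative; keep [0.75, 0.875]
s = 0.8125 gives p = -0.0977, negative; keep [0.75, 0.8125]

++--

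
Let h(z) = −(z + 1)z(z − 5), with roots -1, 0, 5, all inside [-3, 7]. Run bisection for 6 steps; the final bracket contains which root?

m = 2, h(m) = 18 (+); new bracket [2, 7]
m = 4.5, h(m) = 12.375 (+); new bracket [4.5, 7]
m = 5.75, h(m) = -29.109375 (−); new bracket [4.5, 5.75]
m = 5.125, h(m) = -3.9238 (−); new bracket [4.5, 5.125]
m = 4.8125, h(m) = 5.2449 (+); new bracket [4.8125, 5.125]
m = 4.96875, h(m) = 0.9268 (+); new bracket [4.96875, 5.125]

5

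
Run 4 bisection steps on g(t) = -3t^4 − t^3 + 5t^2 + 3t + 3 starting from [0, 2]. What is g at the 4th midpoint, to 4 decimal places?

t = 1 gives g = 7, positive; keep [1, 2]
t = 1.5 gives g = 0.1875, positive; keep [1.5, 2]
t = 1.75 gives g = -9.933594, negative; keep [1.5, 1.75]
t = 1.625 gives g = -4.1316, negative; keep [1.5, 1.625]

-4.1316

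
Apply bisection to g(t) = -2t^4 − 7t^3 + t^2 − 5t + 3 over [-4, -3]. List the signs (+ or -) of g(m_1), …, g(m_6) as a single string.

midpoint -3.5: g = 32.75 > 0 → [-4, -3.5]
midpoint -3.75: g = 9.445312 > 0 → [-4, -3.75]
midpoint -3.875: g = -6.248535 < 0 → [-3.875, -3.75]
midpoint -3.8125: g = 1.9631 > 0 → [-3.875, -3.8125]
midpoint -3.84375: g = -2.0494 < 0 → [-3.84375, -3.8125]
midpoint -3.828125: g = -0.0201 < 0 → [-3.828125, -3.8125]

++-+--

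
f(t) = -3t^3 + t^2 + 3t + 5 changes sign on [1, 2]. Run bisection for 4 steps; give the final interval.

m = 1.5, f(m) = 1.625 (+); new bracket [1.5, 2]
m = 1.75, f(m) = -2.765625 (−); new bracket [1.5, 1.75]
m = 1.625, f(m) = -0.357422 (−); new bracket [1.5, 1.625]
m = 1.5625, f(m) = 0.6848 (+); new bracket [1.5625, 1.625]

[1.5625, 1.625]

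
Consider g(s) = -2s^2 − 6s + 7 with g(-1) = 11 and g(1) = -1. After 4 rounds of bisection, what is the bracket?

[0.875, 1]

midpoint 0: g = 7 > 0 → [0, 1]
midpoint 0.5: g = 3.5 > 0 → [0.5, 1]
midpoint 0.75: g = 1.375 > 0 → [0.75, 1]
midpoint 0.875: g = 0.2188 > 0 → [0.875, 1]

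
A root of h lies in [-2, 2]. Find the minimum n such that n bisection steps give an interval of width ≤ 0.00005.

17

Width after n steps is 4/2^n. Need 2^n ≥ 4/0.00005 = 80000.
2^16 = 65536 < 80000 ≤ 2^17 = 131072, so n = 17.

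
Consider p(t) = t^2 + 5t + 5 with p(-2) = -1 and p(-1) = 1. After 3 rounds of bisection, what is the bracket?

[-1.5, -1.375]

t = -1.5 gives p = -0.25, negative; keep [-1.5, -1]
t = -1.25 gives p = 0.3125, positive; keep [-1.5, -1.25]
t = -1.375 gives p = 0.015625, positive; keep [-1.5, -1.375]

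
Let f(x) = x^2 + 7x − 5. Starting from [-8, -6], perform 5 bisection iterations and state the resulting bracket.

f(-7) = -5 < 0, so the root lies in [-8, -7]
f(-7.5) = -1.25 < 0, so the root lies in [-8, -7.5]
f(-7.75) = 0.8125 > 0, so the root lies in [-7.75, -7.5]
f(-7.625) = -0.2344 < 0, so the root lies in [-7.75, -7.625]
f(-7.6875) = 0.2852 > 0, so the root lies in [-7.6875, -7.625]

[-7.6875, -7.625]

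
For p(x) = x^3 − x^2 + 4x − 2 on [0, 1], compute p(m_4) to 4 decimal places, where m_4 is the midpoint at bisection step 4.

0.1116

midpoint 0.5: p = -0.125 < 0 → [0.5, 1]
midpoint 0.75: p = 0.859375 > 0 → [0.5, 0.75]
midpoint 0.625: p = 0.353516 > 0 → [0.5, 0.625]
midpoint 0.5625: p = 0.1116 > 0 → [0.5, 0.5625]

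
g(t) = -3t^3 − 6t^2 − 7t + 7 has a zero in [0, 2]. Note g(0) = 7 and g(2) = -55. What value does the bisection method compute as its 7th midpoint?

0.609375

t = 1 gives g = -9, negative; keep [0, 1]
t = 0.5 gives g = 1.625, positive; keep [0.5, 1]
t = 0.75 gives g = -2.890625, negative; keep [0.5, 0.75]
t = 0.625 gives g = -0.4512, negative; keep [0.5, 0.625]
t = 0.5625 gives g = 0.6301, positive; keep [0.5625, 0.625]
t = 0.59375 gives g = 0.1006, positive; keep [0.59375, 0.625]
t = 0.609375 gives g = -0.1725, negative; keep [0.59375, 0.609375]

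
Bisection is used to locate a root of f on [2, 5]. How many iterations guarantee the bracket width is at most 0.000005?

20

Width after n steps is 3/2^n. Need 2^n ≥ 3/0.000005 = 600000.
2^19 = 524288 < 600000 ≤ 2^20 = 1048576, so n = 20.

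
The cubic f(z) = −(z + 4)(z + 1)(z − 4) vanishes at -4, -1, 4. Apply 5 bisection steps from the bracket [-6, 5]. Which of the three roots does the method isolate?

4

m = -0.5, f(m) = 7.875 (+); new bracket [-0.5, 5]
m = 2.25, f(m) = 35.546875 (+); new bracket [2.25, 5]
m = 3.625, f(m) = 13.224609 (+); new bracket [3.625, 5]
m = 4.3125, f(m) = -13.8 (−); new bracket [3.625, 4.3125]
m = 3.96875, f(m) = 1.2373 (+); new bracket [3.96875, 4.3125]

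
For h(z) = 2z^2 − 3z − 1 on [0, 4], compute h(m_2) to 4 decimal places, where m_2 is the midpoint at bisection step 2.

-2.0000

m = 2, h(m) = 1 (+); new bracket [0, 2]
m = 1, h(m) = -2 (−); new bracket [1, 2]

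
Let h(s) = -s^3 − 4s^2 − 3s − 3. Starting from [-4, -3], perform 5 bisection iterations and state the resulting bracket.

midpoint -3.5: h = 1.375 > 0 → [-3.5, -3]
midpoint -3.25: h = -1.171875 < 0 → [-3.5, -3.25]
midpoint -3.375: h = 0.005859 > 0 → [-3.375, -3.25]
midpoint -3.3125: h = -0.6062 < 0 → [-3.375, -3.3125]
midpoint -3.34375: h = -0.3061 < 0 → [-3.375, -3.34375]

[-3.375, -3.34375]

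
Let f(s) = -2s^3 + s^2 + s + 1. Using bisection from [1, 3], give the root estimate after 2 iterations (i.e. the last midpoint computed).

f(2) = -9 < 0, so the root lies in [1, 2]
f(1.5) = -2 < 0, so the root lies in [1, 1.5]

1.5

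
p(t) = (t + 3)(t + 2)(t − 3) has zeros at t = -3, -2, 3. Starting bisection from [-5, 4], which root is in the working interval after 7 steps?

3

m = -0.5, p(m) = -13.125 (−); new bracket [-0.5, 4]
m = 1.75, p(m) = -22.265625 (−); new bracket [1.75, 4]
m = 2.875, p(m) = -3.580078 (−); new bracket [2.875, 4]
m = 3.4375, p(m) = 15.3142 (+); new bracket [2.875, 3.4375]
m = 3.15625, p(m) = 4.9599 (+); new bracket [2.875, 3.15625]
m = 3.015625, p(m) = 0.4714 (+); new bracket [2.875, 3.015625]
m = 2.9453125, p(m) = -1.6079 (−); new bracket [2.9453125, 3.015625]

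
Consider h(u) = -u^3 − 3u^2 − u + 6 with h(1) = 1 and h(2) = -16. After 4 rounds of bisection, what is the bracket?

h(1.5) = -5.625 < 0, so the root lies in [1, 1.5]
h(1.25) = -1.890625 < 0, so the root lies in [1, 1.25]
h(1.125) = -0.345703 < 0, so the root lies in [1, 1.125]
h(1.0625) = 0.3513 > 0, so the root lies in [1.0625, 1.125]

[1.0625, 1.125]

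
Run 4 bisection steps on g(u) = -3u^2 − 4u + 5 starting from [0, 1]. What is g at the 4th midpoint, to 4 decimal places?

-0.2305

midpoint 0.5: g = 2.25 > 0 → [0.5, 1]
midpoint 0.75: g = 0.3125 > 0 → [0.75, 1]
midpoint 0.875: g = -0.796875 < 0 → [0.75, 0.875]
midpoint 0.8125: g = -0.2305 < 0 → [0.75, 0.8125]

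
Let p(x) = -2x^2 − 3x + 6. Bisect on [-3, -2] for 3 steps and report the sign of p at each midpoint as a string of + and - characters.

+-+

midpoint -2.5: p = 1 > 0 → [-3, -2.5]
midpoint -2.75: p = -0.875 < 0 → [-2.75, -2.5]
midpoint -2.625: p = 0.09375 > 0 → [-2.75, -2.625]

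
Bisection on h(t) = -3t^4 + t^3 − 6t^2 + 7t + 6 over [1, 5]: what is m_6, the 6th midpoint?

midpoint 3: h = -243 < 0 → [1, 3]
midpoint 2: h = -44 < 0 → [1, 2]
midpoint 1.5: h = -8.8125 < 0 → [1, 1.5]
midpoint 1.25: h = 0.0039 > 0 → [1.25, 1.5]
midpoint 1.375: h = -3.8425 < 0 → [1.25, 1.375]
midpoint 1.3125: h = -1.7901 < 0 → [1.25, 1.3125]

1.3125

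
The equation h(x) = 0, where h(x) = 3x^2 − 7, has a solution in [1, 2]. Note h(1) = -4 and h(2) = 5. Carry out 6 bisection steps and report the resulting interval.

x = 1.5 gives h = -0.25, negative; keep [1.5, 2]
x = 1.75 gives h = 2.1875, positive; keep [1.5, 1.75]
x = 1.625 gives h = 0.921875, positive; keep [1.5, 1.625]
x = 1.5625 gives h = 0.3242, positive; keep [1.5, 1.5625]
x = 1.53125 gives h = 0.0342, positive; keep [1.5, 1.53125]
x = 1.515625 gives h = -0.1086, negative; keep [1.515625, 1.53125]

[1.515625, 1.53125]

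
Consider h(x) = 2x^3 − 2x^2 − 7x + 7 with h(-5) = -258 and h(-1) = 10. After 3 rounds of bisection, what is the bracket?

[-2, -1.5]

x = -3 gives h = -44, negative; keep [-3, -1]
x = -2 gives h = -3, negative; keep [-2, -1]
x = -1.5 gives h = 6.25, positive; keep [-2, -1.5]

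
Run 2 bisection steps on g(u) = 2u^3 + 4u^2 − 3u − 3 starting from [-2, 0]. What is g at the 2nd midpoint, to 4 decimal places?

u = -1 gives g = 2, positive; keep [-1, 0]
u = -0.5 gives g = -0.75, negative; keep [-1, -0.5]

-0.7500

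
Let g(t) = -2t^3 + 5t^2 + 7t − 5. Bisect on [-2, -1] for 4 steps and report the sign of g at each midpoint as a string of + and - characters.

+-+-

midpoint -1.5: g = 2.5 > 0 → [-1.5, -1]
midpoint -1.25: g = -2.03125 < 0 → [-1.5, -1.25]
midpoint -1.375: g = 0.027344 > 0 → [-1.375, -1.25]
midpoint -1.3125: g = -1.0522 < 0 → [-1.375, -1.3125]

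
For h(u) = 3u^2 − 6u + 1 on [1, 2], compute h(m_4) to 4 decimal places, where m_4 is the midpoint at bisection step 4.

u = 1.5 gives h = -1.25, negative; keep [1.5, 2]
u = 1.75 gives h = -0.3125, negative; keep [1.75, 2]
u = 1.875 gives h = 0.296875, positive; keep [1.75, 1.875]
u = 1.8125 gives h = -0.0195, negative; keep [1.8125, 1.875]

-0.0195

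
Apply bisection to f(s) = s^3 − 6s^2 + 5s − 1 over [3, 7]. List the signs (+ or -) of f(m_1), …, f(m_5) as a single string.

-++++

f(5) = -1 < 0, so the root lies in [5, 7]
f(6) = 29 > 0, so the root lies in [5, 6]
f(5.5) = 11.375 > 0, so the root lies in [5, 5.5]
f(5.25) = 4.5781 > 0, so the root lies in [5, 5.25]
f(5.125) = 1.6426 > 0, so the root lies in [5, 5.125]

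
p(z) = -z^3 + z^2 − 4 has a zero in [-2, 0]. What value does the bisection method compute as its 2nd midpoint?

z = -1 gives p = -2, negative; keep [-2, -1]
z = -1.5 gives p = 1.625, positive; keep [-1.5, -1]

-1.5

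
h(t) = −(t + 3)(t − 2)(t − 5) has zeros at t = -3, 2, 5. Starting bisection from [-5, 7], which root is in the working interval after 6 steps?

-3

t = 1 gives h = -16, negative; keep [-5, 1]
t = -2 gives h = -28, negative; keep [-5, -2]
t = -3.5 gives h = 23.375, positive; keep [-3.5, -2]
t = -2.75 gives h = -9.2031, negative; keep [-3.5, -2.75]
t = -3.125 gives h = 5.2051, positive; keep [-3.125, -2.75]
t = -2.9375 gives h = -2.4495, negative; keep [-3.125, -2.9375]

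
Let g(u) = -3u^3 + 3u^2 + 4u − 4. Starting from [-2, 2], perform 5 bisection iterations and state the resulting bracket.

g(0) = -4 < 0, so the root lies in [-2, 0]
g(-1) = -2 < 0, so the root lies in [-2, -1]
g(-1.5) = 6.875 > 0, so the root lies in [-1.5, -1]
g(-1.25) = 1.5469 > 0, so the root lies in [-1.25, -1]
g(-1.125) = -0.4316 < 0, so the root lies in [-1.25, -1.125]

[-1.25, -1.125]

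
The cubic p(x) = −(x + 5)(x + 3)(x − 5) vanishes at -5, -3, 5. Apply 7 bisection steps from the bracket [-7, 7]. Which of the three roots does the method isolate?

5

m = 0, p(m) = 75 (+); new bracket [0, 7]
m = 3.5, p(m) = 82.875 (+); new bracket [3.5, 7]
m = 5.25, p(m) = -21.140625 (−); new bracket [3.5, 5.25]
m = 4.375, p(m) = 43.2129 (+); new bracket [4.375, 5.25]
m = 4.8125, p(m) = 14.3738 (+); new bracket [4.8125, 5.25]
m = 5.03125, p(m) = -2.5176 (−); new bracket [4.8125, 5.03125]
m = 4.921875, p(m) = 6.1406 (+); new bracket [4.921875, 5.03125]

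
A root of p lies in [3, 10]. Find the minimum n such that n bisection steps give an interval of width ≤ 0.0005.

14

Width after n steps is 7/2^n. Need 2^n ≥ 7/0.0005 = 14000.
2^13 = 8192 < 14000 ≤ 2^14 = 16384, so n = 14.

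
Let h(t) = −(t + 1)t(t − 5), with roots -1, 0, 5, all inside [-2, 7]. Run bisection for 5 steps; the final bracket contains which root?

midpoint 2.5: h = 21.875 > 0 → [2.5, 7]
midpoint 4.75: h = 6.828125 > 0 → [4.75, 7]
midpoint 5.875: h = -35.341797 < 0 → [4.75, 5.875]
midpoint 5.3125: h = -10.4797 < 0 → [4.75, 5.3125]
midpoint 5.03125: h = -0.9483 < 0 → [4.75, 5.03125]

5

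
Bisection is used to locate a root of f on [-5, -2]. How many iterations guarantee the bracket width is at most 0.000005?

20

Width after n steps is 3/2^n. Need 2^n ≥ 3/0.000005 = 600000.
2^19 = 524288 < 600000 ≤ 2^20 = 1048576, so n = 20.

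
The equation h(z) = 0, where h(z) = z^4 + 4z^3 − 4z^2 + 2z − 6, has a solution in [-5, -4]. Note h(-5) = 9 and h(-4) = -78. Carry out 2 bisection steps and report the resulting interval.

midpoint -4.5: h = -50.4375 < 0 → [-5, -4.5]
midpoint -4.75: h = -25.371094 < 0 → [-5, -4.75]

[-5, -4.75]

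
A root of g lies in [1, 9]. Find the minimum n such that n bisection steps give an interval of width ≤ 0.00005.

Width after n steps is 8/2^n. Need 2^n ≥ 8/0.00005 = 160000.
2^17 = 131072 < 160000 ≤ 2^18 = 262144, so n = 18.

18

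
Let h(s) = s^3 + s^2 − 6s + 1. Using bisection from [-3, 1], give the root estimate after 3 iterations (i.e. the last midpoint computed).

m = -1, h(m) = 7 (+); new bracket [-1, 1]
m = 0, h(m) = 1 (+); new bracket [0, 1]
m = 0.5, h(m) = -1.625 (−); new bracket [0, 0.5]

0.5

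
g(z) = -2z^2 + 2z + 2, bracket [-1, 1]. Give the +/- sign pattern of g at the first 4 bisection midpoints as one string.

++--

midpoint 0: g = 2 > 0 → [-1, 0]
midpoint -0.5: g = 0.5 > 0 → [-1, -0.5]
midpoint -0.75: g = -0.625 < 0 → [-0.75, -0.5]
midpoint -0.625: g = -0.0312 < 0 → [-0.625, -0.5]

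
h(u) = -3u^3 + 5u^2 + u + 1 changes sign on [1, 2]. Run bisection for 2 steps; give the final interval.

u = 1.5 gives h = 3.625, positive; keep [1.5, 2]
u = 1.75 gives h = 1.984375, positive; keep [1.75, 2]

[1.75, 2]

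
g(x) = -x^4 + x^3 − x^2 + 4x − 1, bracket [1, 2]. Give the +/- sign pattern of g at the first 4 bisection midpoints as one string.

+-+-

g(1.5) = 1.0625 > 0, so the root lies in [1.5, 2]
g(1.75) = -1.082031 < 0, so the root lies in [1.5, 1.75]
g(1.625) = 0.17749 > 0, so the root lies in [1.625, 1.75]
g(1.6875) = -0.4014 < 0, so the root lies in [1.625, 1.6875]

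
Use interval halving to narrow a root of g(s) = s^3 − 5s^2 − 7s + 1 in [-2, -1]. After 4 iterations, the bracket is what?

midpoint -1.5: g = -3.125 < 0 → [-1.5, -1]
midpoint -1.25: g = -0.015625 < 0 → [-1.25, -1]
midpoint -1.125: g = 1.123047 > 0 → [-1.25, -1.125]
midpoint -1.1875: g = 0.5872 > 0 → [-1.25, -1.1875]

[-1.25, -1.1875]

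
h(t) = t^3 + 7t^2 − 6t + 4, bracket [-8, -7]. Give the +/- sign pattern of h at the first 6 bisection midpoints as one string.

++-+-+

h(-7.5) = 20.875 > 0, so the root lies in [-8, -7.5]
h(-7.75) = 5.453125 > 0, so the root lies in [-8, -7.75]
h(-7.875) = -3.013672 < 0, so the root lies in [-7.875, -7.75]
h(-7.8125) = 1.2839 > 0, so the root lies in [-7.875, -7.8125]
h(-7.84375) = -0.8487 < 0, so the root lies in [-7.84375, -7.8125]
h(-7.828125) = 0.2216 > 0, so the root lies in [-7.84375, -7.828125]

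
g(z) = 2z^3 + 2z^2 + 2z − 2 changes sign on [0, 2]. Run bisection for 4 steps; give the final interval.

g(1) = 4 > 0, so the root lies in [0, 1]
g(0.5) = -0.25 < 0, so the root lies in [0.5, 1]
g(0.75) = 1.46875 > 0, so the root lies in [0.5, 0.75]
g(0.625) = 0.5195 > 0, so the root lies in [0.5, 0.625]

[0.5, 0.625]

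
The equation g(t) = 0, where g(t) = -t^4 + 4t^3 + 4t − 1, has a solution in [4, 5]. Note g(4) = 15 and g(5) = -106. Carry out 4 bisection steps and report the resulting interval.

midpoint 4.5: g = -28.5625 < 0 → [4, 4.5]
midpoint 4.25: g = -3.191406 < 0 → [4, 4.25]
midpoint 4.125: g = 6.726318 > 0 → [4.125, 4.25]
midpoint 4.1875: g = 1.9822 > 0 → [4.1875, 4.25]

[4.1875, 4.25]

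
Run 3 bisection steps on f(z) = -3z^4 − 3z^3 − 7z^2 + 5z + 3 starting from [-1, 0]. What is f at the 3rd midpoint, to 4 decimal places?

0.2395

m = -0.5, f(m) = -1.0625 (−); new bracket [-0.5, 0]
m = -0.25, f(m) = 1.347656 (+); new bracket [-0.5, -0.25]
m = -0.375, f(m) = 0.239502 (+); new bracket [-0.5, -0.375]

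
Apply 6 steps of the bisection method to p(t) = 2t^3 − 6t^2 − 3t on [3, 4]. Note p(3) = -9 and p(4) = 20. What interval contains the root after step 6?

[3.421875, 3.4375]

m = 3.5, p(m) = 1.75 (+); new bracket [3, 3.5]
m = 3.25, p(m) = -4.46875 (−); new bracket [3.25, 3.5]
m = 3.375, p(m) = -1.582031 (−); new bracket [3.375, 3.5]
m = 3.4375, p(m) = 0.0269 (+); new bracket [3.375, 3.4375]
m = 3.40625, p(m) = -0.7917 (−); new bracket [3.40625, 3.4375]
m = 3.421875, p(m) = -0.386 (−); new bracket [3.421875, 3.4375]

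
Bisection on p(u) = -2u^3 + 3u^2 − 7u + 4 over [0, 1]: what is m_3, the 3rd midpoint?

m = 0.5, p(m) = 1 (+); new bracket [0.5, 1]
m = 0.75, p(m) = -0.40625 (−); new bracket [0.5, 0.75]
m = 0.625, p(m) = 0.308594 (+); new bracket [0.625, 0.75]

0.625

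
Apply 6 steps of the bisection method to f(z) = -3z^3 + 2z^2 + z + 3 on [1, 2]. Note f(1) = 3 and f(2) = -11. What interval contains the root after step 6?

midpoint 1.5: f = -1.125 < 0 → [1, 1.5]
midpoint 1.25: f = 1.515625 > 0 → [1.25, 1.5]
midpoint 1.375: f = 0.357422 > 0 → [1.375, 1.5]
midpoint 1.4375: f = -0.3411 < 0 → [1.375, 1.4375]
midpoint 1.40625: f = 0.0186 > 0 → [1.40625, 1.4375]
midpoint 1.421875: f = -0.1586 < 0 → [1.40625, 1.421875]

[1.40625, 1.421875]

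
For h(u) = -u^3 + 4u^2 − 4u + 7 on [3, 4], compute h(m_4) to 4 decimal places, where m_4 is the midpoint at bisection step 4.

-0.1033

u = 3.5 gives h = -0.875, negative; keep [3, 3.5]
u = 3.25 gives h = 1.921875, positive; keep [3.25, 3.5]
u = 3.375 gives h = 0.619141, positive; keep [3.375, 3.5]
u = 3.4375 gives h = -0.1033, negative; keep [3.375, 3.4375]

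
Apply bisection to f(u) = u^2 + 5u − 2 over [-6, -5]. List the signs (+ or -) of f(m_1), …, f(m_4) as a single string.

m = -5.5, f(m) = 0.75 (+); new bracket [-5.5, -5]
m = -5.25, f(m) = -0.6875 (−); new bracket [-5.5, -5.25]
m = -5.375, f(m) = 0.015625 (+); new bracket [-5.375, -5.25]
m = -5.3125, f(m) = -0.3398 (−); new bracket [-5.375, -5.3125]

+-+-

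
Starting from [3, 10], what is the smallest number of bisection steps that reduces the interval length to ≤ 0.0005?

14

Width after n steps is 7/2^n. Need 2^n ≥ 7/0.0005 = 14000.
2^13 = 8192 < 14000 ≤ 2^14 = 16384, so n = 14.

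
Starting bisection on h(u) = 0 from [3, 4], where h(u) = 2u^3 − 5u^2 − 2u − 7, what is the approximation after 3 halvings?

3.125

u = 3.5 gives h = 10.5, positive; keep [3, 3.5]
u = 3.25 gives h = 2.34375, positive; keep [3, 3.25]
u = 3.125 gives h = -1.042969, negative; keep [3.125, 3.25]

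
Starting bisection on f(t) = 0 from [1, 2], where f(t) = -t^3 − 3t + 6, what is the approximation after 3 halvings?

t = 1.5 gives f = -1.875, negative; keep [1, 1.5]
t = 1.25 gives f = 0.296875, positive; keep [1.25, 1.5]
t = 1.375 gives f = -0.724609, negative; keep [1.25, 1.375]

1.375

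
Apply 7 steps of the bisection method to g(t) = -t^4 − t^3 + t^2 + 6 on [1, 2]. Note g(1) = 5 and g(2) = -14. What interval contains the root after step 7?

t = 1.5 gives g = -0.1875, negative; keep [1, 1.5]
t = 1.25 gives g = 3.167969, positive; keep [1.25, 1.5]
t = 1.375 gives g = 1.716553, positive; keep [1.375, 1.5]
t = 1.4375 gives g = 0.8259, positive; keep [1.4375, 1.5]
t = 1.46875 gives g = 0.3352, positive; keep [1.46875, 1.5]
t = 1.484375 gives g = 0.0779, positive; keep [1.484375, 1.5]
t = 1.4921875 gives g = -0.0538, negative; keep [1.484375, 1.4921875]

[1.484375, 1.4921875]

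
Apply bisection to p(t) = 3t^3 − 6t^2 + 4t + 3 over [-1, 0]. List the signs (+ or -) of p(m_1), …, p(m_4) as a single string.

m = -0.5, p(m) = -0.875 (−); new bracket [-0.5, 0]
m = -0.25, p(m) = 1.578125 (+); new bracket [-0.5, -0.25]
m = -0.375, p(m) = 0.498047 (+); new bracket [-0.5, -0.375]
m = -0.4375, p(m) = -0.1497 (−); new bracket [-0.4375, -0.375]

-++-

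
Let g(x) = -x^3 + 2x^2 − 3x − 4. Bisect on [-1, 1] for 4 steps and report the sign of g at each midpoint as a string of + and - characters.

m = 0, g(m) = -4 (−); new bracket [-1, 0]
m = -0.5, g(m) = -1.875 (−); new bracket [-1, -0.5]
m = -0.75, g(m) = -0.203125 (−); new bracket [-1, -0.75]
m = -0.875, g(m) = 0.8262 (+); new bracket [-0.875, -0.75]

---+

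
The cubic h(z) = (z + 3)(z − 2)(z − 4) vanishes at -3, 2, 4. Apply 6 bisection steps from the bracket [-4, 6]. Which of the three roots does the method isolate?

z = 1 gives h = 12, positive; keep [-4, 1]
z = -1.5 gives h = 28.875, positive; keep [-4, -1.5]
z = -2.75 gives h = 8.015625, positive; keep [-4, -2.75]
z = -3.375 gives h = -14.8652, negative; keep [-3.375, -2.75]
z = -3.0625 gives h = -2.2346, negative; keep [-3.0625, -2.75]
z = -2.90625 gives h = 3.1766, positive; keep [-3.0625, -2.90625]

-3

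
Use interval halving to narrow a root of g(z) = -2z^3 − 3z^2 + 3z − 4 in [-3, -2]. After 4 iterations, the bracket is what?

z = -2.5 gives g = 1, positive; keep [-2.5, -2]
z = -2.25 gives g = -3.15625, negative; keep [-2.5, -2.25]
z = -2.375 gives g = -1.253906, negative; keep [-2.5, -2.375]
z = -2.4375 gives g = -0.1724, negative; keep [-2.5, -2.4375]

[-2.5, -2.4375]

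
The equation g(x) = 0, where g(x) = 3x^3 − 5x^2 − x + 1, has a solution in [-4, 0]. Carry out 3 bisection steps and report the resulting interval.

[-0.5, 0]

g(-2) = -41 < 0, so the root lies in [-2, 0]
g(-1) = -6 < 0, so the root lies in [-1, 0]
g(-0.5) = -0.125 < 0, so the root lies in [-0.5, 0]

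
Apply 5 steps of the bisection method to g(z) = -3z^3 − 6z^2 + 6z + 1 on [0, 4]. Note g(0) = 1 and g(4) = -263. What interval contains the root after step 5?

[0.75, 0.875]

m = 2, g(m) = -35 (−); new bracket [0, 2]
m = 1, g(m) = -2 (−); new bracket [0, 1]
m = 0.5, g(m) = 2.125 (+); new bracket [0.5, 1]
m = 0.75, g(m) = 0.8594 (+); new bracket [0.75, 1]
m = 0.875, g(m) = -0.3535 (−); new bracket [0.75, 0.875]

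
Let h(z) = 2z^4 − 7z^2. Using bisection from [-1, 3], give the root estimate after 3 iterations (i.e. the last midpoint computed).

1.5

z = 1 gives h = -5, negative; keep [1, 3]
z = 2 gives h = 4, positive; keep [1, 2]
z = 1.5 gives h = -5.625, negative; keep [1.5, 2]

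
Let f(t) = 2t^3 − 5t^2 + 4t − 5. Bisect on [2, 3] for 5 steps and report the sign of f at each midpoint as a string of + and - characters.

m = 2.5, f(m) = 5 (+); new bracket [2, 2.5]
m = 2.25, f(m) = 1.46875 (+); new bracket [2, 2.25]
m = 2.125, f(m) = 0.113281 (+); new bracket [2, 2.125]
m = 2.0625, f(m) = -0.4722 (−); new bracket [2.0625, 2.125]
m = 2.09375, f(m) = -0.1868 (−); new bracket [2.09375, 2.125]

+++--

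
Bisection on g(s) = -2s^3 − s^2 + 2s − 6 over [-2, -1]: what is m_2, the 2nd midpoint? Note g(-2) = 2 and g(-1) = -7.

m = -1.5, g(m) = -4.5 (−); new bracket [-2, -1.5]
m = -1.75, g(m) = -1.84375 (−); new bracket [-2, -1.75]

-1.75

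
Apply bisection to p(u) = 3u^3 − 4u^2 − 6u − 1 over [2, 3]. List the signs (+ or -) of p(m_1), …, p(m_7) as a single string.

midpoint 2.5: p = 5.875 > 0 → [2, 2.5]
midpoint 2.25: p = -0.578125 < 0 → [2.25, 2.5]
midpoint 2.375: p = 2.376953 > 0 → [2.25, 2.375]
midpoint 2.3125: p = 0.8337 > 0 → [2.25, 2.3125]
midpoint 2.28125: p = 0.1117 > 0 → [2.25, 2.28125]
midpoint 2.265625: p = -0.2372 < 0 → [2.265625, 2.28125]
midpoint 2.2734375: p = -0.0638 < 0 → [2.2734375, 2.28125]

+-+++--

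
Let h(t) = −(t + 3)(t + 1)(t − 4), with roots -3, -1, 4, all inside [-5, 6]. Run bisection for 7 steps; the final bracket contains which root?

4

m = 0.5, h(m) = 18.375 (+); new bracket [0.5, 6]
m = 3.25, h(m) = 19.921875 (+); new bracket [3.25, 6]
m = 4.625, h(m) = -26.806641 (−); new bracket [3.25, 4.625]
m = 3.9375, h(m) = 2.1409 (+); new bracket [3.9375, 4.625]
m = 4.28125, h(m) = -10.8152 (−); new bracket [3.9375, 4.28125]
m = 4.109375, h(m) = -3.973 (−); new bracket [3.9375, 4.109375]
m = 4.0234375, h(m) = -0.8269 (−); new bracket [3.9375, 4.0234375]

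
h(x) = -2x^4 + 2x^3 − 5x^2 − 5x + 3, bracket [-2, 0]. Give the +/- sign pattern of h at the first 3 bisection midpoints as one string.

-++

midpoint -1: h = -1 < 0 → [-1, 0]
midpoint -0.5: h = 3.875 > 0 → [-1, -0.5]
midpoint -0.75: h = 2.460938 > 0 → [-1, -0.75]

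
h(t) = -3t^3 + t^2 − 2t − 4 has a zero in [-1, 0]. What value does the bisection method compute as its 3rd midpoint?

-0.875

midpoint -0.5: h = -2.375 < 0 → [-1, -0.5]
midpoint -0.75: h = -0.671875 < 0 → [-1, -0.75]
midpoint -0.875: h = 0.525391 > 0 → [-0.875, -0.75]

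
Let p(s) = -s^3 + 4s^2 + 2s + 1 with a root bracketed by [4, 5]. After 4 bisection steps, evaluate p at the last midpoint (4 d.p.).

1.2600

midpoint 4.5: p = -0.125 < 0 → [4, 4.5]
midpoint 4.25: p = 4.984375 > 0 → [4.25, 4.5]
midpoint 4.375: p = 2.572266 > 0 → [4.375, 4.5]
midpoint 4.4375: p = 1.26 > 0 → [4.4375, 4.5]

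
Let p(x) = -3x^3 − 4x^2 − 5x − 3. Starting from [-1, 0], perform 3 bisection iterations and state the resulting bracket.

[-0.875, -0.75]

midpoint -0.5: p = -1.125 < 0 → [-1, -0.5]
midpoint -0.75: p = -0.234375 < 0 → [-1, -0.75]
midpoint -0.875: p = 0.322266 > 0 → [-0.875, -0.75]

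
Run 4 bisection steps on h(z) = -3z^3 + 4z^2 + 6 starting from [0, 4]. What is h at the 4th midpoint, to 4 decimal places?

h(2) = -2 < 0, so the root lies in [0, 2]
h(1) = 7 > 0, so the root lies in [1, 2]
h(1.5) = 4.875 > 0, so the root lies in [1.5, 2]
h(1.75) = 2.1719 > 0, so the root lies in [1.75, 2]

2.1719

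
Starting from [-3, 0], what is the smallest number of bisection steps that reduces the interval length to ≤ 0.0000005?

Width after n steps is 3/2^n. Need 2^n ≥ 3/0.0000005 = 6000000.
2^22 = 4194304 < 6000000 ≤ 2^23 = 8388608, so n = 23.

23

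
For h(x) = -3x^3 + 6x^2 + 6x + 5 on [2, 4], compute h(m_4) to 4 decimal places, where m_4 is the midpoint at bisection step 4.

0.5527

h(3) = -4 < 0, so the root lies in [2, 3]
h(2.5) = 10.625 > 0, so the root lies in [2.5, 3]
h(2.75) = 4.484375 > 0, so the root lies in [2.75, 3]
h(2.875) = 0.5527 > 0, so the root lies in [2.875, 3]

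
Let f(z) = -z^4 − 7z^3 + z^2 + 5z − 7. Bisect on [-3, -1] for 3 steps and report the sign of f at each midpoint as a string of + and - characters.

midpoint -2: f = 27 > 0 → [-2, -1]
midpoint -1.5: f = 6.3125 > 0 → [-1.5, -1]
midpoint -1.25: f = -0.457031 < 0 → [-1.5, -1.25]

++-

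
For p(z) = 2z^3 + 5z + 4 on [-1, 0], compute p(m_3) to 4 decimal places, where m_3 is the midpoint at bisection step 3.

m = -0.5, p(m) = 1.25 (+); new bracket [-1, -0.5]
m = -0.75, p(m) = -0.59375 (−); new bracket [-0.75, -0.5]
m = -0.625, p(m) = 0.386719 (+); new bracket [-0.75, -0.625]

0.3867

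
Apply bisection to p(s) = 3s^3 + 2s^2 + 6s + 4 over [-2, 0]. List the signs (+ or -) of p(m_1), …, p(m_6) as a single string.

-+-+-+

s = -1 gives p = -3, negative; keep [-1, 0]
s = -0.5 gives p = 1.125, positive; keep [-1, -0.5]
s = -0.75 gives p = -0.640625, negative; keep [-0.75, -0.5]
s = -0.625 gives p = 0.2988, positive; keep [-0.75, -0.625]
s = -0.6875 gives p = -0.1545, negative; keep [-0.6875, -0.625]
s = -0.65625 gives p = 0.076, positive; keep [-0.6875, -0.65625]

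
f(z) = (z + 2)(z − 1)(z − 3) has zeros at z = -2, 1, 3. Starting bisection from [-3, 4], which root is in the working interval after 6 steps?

m = 0.5, f(m) = 3.125 (+); new bracket [-3, 0.5]
m = -1.25, f(m) = 7.171875 (+); new bracket [-3, -1.25]
m = -2.125, f(m) = -2.001953 (−); new bracket [-2.125, -1.25]
m = -1.6875, f(m) = 3.9368 (+); new bracket [-2.125, -1.6875]
m = -1.90625, f(m) = 1.3368 (+); new bracket [-2.125, -1.90625]
m = -2.015625, f(m) = -0.2363 (−); new bracket [-2.015625, -1.90625]

-2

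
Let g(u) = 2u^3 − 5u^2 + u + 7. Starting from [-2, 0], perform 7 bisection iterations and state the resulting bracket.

[-0.953125, -0.9375]

midpoint -1: g = -1 < 0 → [-1, 0]
midpoint -0.5: g = 5 > 0 → [-1, -0.5]
midpoint -0.75: g = 2.59375 > 0 → [-1, -0.75]
midpoint -0.875: g = 0.957 > 0 → [-1, -0.875]
midpoint -0.9375: g = 0.02 > 0 → [-1, -0.9375]
midpoint -0.96875: g = -0.4794 < 0 → [-0.96875, -0.9375]
midpoint -0.953125: g = -0.2271 < 0 → [-0.953125, -0.9375]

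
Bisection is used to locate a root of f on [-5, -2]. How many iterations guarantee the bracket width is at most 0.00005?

Width after n steps is 3/2^n. Need 2^n ≥ 3/0.00005 = 60000.
2^15 = 32768 < 60000 ≤ 2^16 = 65536, so n = 16.

16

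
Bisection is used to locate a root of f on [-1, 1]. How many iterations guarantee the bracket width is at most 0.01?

8

Width after n steps is 2/2^n. Need 2^n ≥ 2/0.01 = 200.
2^7 = 128 < 200 ≤ 2^8 = 256, so n = 8.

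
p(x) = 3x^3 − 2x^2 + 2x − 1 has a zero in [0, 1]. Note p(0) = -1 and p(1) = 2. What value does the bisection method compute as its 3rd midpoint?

0.625

midpoint 0.5: p = -0.125 < 0 → [0.5, 1]
midpoint 0.75: p = 0.640625 > 0 → [0.5, 0.75]
midpoint 0.625: p = 0.201172 > 0 → [0.5, 0.625]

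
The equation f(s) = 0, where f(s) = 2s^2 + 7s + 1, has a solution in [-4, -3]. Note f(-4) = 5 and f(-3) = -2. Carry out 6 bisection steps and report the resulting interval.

[-3.359375, -3.34375]

m = -3.5, f(m) = 1 (+); new bracket [-3.5, -3]
m = -3.25, f(m) = -0.625 (−); new bracket [-3.5, -3.25]
m = -3.375, f(m) = 0.15625 (+); new bracket [-3.375, -3.25]
m = -3.3125, f(m) = -0.2422 (−); new bracket [-3.375, -3.3125]
m = -3.34375, f(m) = -0.0449 (−); new bracket [-3.375, -3.34375]
m = -3.359375, f(m) = 0.0552 (+); new bracket [-3.359375, -3.34375]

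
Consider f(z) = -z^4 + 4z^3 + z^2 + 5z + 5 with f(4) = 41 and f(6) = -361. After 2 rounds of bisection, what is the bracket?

[4.5, 5]

f(5) = -70 < 0, so the root lies in [4, 5]
f(4.5) = 2.1875 > 0, so the root lies in [4.5, 5]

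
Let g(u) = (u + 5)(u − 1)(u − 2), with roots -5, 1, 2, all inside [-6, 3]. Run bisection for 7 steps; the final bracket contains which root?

midpoint -1.5: g = 30.625 > 0 → [-6, -1.5]
midpoint -3.75: g = 34.140625 > 0 → [-6, -3.75]
midpoint -4.875: g = 5.048828 > 0 → [-6, -4.875]
midpoint -5.4375: g = -20.947 < 0 → [-5.4375, -4.875]
midpoint -5.15625: g = -6.8837 < 0 → [-5.15625, -4.875]
midpoint -5.015625: g = -0.6594 < 0 → [-5.015625, -4.875]
midpoint -4.9453125: g = 2.2582 > 0 → [-5.015625, -4.9453125]

-5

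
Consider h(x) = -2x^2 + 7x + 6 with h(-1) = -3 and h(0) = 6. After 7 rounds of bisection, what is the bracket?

m = -0.5, h(m) = 2 (+); new bracket [-1, -0.5]
m = -0.75, h(m) = -0.375 (−); new bracket [-0.75, -0.5]
m = -0.625, h(m) = 0.84375 (+); new bracket [-0.75, -0.625]
m = -0.6875, h(m) = 0.2422 (+); new bracket [-0.75, -0.6875]
m = -0.71875, h(m) = -0.0645 (−); new bracket [-0.71875, -0.6875]
m = -0.703125, h(m) = 0.0894 (+); new bracket [-0.71875, -0.703125]
m = -0.7109375, h(m) = 0.0126 (+); new bracket [-0.71875, -0.7109375]

[-0.71875, -0.7109375]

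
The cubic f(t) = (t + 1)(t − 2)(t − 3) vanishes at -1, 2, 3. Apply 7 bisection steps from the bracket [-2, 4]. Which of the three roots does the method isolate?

-1

midpoint 1: f = 4 > 0 → [-2, 1]
midpoint -0.5: f = 4.375 > 0 → [-2, -0.5]
midpoint -1.25: f = -3.453125 < 0 → [-1.25, -0.5]
midpoint -0.875: f = 1.3926 > 0 → [-1.25, -0.875]
midpoint -1.0625: f = -0.7776 < 0 → [-1.0625, -0.875]
midpoint -0.96875: f = 0.3682 > 0 → [-1.0625, -0.96875]
midpoint -1.015625: f = -0.1892 < 0 → [-1.015625, -0.96875]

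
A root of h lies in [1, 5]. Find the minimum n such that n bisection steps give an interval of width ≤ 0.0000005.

23

Width after n steps is 4/2^n. Need 2^n ≥ 4/0.0000005 = 8000000.
2^22 = 4194304 < 8000000 ≤ 2^23 = 8388608, so n = 23.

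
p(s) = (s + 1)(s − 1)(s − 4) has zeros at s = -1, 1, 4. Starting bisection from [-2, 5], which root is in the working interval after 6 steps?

m = 1.5, p(m) = -3.125 (−); new bracket [1.5, 5]
m = 3.25, p(m) = -7.171875 (−); new bracket [3.25, 5]
m = 4.125, p(m) = 2.001953 (+); new bracket [3.25, 4.125]
m = 3.6875, p(m) = -3.9368 (−); new bracket [3.6875, 4.125]
m = 3.90625, p(m) = -1.3368 (−); new bracket [3.90625, 4.125]
m = 4.015625, p(m) = 0.2363 (+); new bracket [3.90625, 4.015625]

4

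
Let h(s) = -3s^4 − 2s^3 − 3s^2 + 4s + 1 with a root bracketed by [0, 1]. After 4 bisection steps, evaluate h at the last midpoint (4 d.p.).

-0.1106

midpoint 0.5: h = 1.8125 > 0 → [0.5, 1]
midpoint 0.75: h = 0.519531 > 0 → [0.75, 1]
midpoint 0.875: h = -0.895264 < 0 → [0.75, 0.875]
midpoint 0.8125: h = -0.1106 < 0 → [0.75, 0.8125]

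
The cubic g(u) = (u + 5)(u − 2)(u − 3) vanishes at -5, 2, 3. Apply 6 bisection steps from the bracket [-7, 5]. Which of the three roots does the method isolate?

m = -1, g(m) = 48 (+); new bracket [-7, -1]
m = -4, g(m) = 42 (+); new bracket [-7, -4]
m = -5.5, g(m) = -31.875 (−); new bracket [-5.5, -4]
m = -4.75, g(m) = 13.0781 (+); new bracket [-5.5, -4.75]
m = -5.125, g(m) = -7.2363 (−); new bracket [-5.125, -4.75]
m = -4.9375, g(m) = 3.4417 (+); new bracket [-5.125, -4.9375]

-5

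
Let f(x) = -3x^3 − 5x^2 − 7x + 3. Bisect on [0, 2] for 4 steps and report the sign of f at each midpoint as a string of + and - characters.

--+-

f(1) = -12 < 0, so the root lies in [0, 1]
f(0.5) = -2.125 < 0, so the root lies in [0, 0.5]
f(0.25) = 0.890625 > 0, so the root lies in [0.25, 0.5]
f(0.375) = -0.4863 < 0, so the root lies in [0.25, 0.375]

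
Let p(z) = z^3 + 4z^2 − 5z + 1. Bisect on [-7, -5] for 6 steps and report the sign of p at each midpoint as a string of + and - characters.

p(-6) = -41 < 0, so the root lies in [-6, -5]
p(-5.5) = -16.875 < 0, so the root lies in [-5.5, -5]
p(-5.25) = -7.203125 < 0, so the root lies in [-5.25, -5]
p(-5.125) = -2.9238 < 0, so the root lies in [-5.125, -5]
p(-5.0625) = -0.9182 < 0, so the root lies in [-5.0625, -5]
p(-5.03125) = 0.0517 > 0, so the root lies in [-5.0625, -5.03125]

-----+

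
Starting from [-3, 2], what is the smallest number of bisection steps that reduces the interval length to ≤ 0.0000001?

Width after n steps is 5/2^n. Need 2^n ≥ 5/0.0000001 = 50000000.
2^25 = 33554432 < 50000000 ≤ 2^26 = 67108864, so n = 26.

26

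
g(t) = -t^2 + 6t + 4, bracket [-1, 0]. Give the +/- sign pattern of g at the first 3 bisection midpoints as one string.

+--

t = -0.5 gives g = 0.75, positive; keep [-1, -0.5]
t = -0.75 gives g = -1.0625, negative; keep [-0.75, -0.5]
t = -0.625 gives g = -0.140625, negative; keep [-0.625, -0.5]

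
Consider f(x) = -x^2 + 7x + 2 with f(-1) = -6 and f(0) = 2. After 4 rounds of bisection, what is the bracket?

midpoint -0.5: f = -1.75 < 0 → [-0.5, 0]
midpoint -0.25: f = 0.1875 > 0 → [-0.5, -0.25]
midpoint -0.375: f = -0.765625 < 0 → [-0.375, -0.25]
midpoint -0.3125: f = -0.2852 < 0 → [-0.3125, -0.25]

[-0.3125, -0.25]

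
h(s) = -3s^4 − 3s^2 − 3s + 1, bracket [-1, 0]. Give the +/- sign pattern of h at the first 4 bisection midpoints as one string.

s = -0.5 gives h = 1.5625, positive; keep [-1, -0.5]
s = -0.75 gives h = 0.613281, positive; keep [-1, -0.75]
s = -0.875 gives h = -0.43042, negative; keep [-0.875, -0.75]
s = -0.8125 gives h = 0.1496, positive; keep [-0.875, -0.8125]

++-+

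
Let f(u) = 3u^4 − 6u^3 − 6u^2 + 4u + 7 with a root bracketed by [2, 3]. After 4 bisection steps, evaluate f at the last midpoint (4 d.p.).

0.1094

midpoint 2.5: f = 2.9375 > 0 → [2, 2.5]
midpoint 2.25: f = -5.832031 < 0 → [2.25, 2.5]
midpoint 2.375: f = -2.272705 < 0 → [2.375, 2.5]
midpoint 2.4375: f = 0.1094 > 0 → [2.375, 2.4375]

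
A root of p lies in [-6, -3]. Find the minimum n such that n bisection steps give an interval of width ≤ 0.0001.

15

Width after n steps is 3/2^n. Need 2^n ≥ 3/0.0001 = 30000.
2^14 = 16384 < 30000 ≤ 2^15 = 32768, so n = 15.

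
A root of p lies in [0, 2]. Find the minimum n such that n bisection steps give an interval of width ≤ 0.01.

8

Width after n steps is 2/2^n. Need 2^n ≥ 2/0.01 = 200.
2^7 = 128 < 200 ≤ 2^8 = 256, so n = 8.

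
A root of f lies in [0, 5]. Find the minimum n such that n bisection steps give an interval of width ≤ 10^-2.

Width after n steps is 5/2^n. Need 2^n ≥ 5/10^-2 = 500.
2^8 = 256 < 500 ≤ 2^9 = 512, so n = 9.

9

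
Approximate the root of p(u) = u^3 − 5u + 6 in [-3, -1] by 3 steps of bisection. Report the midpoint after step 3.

midpoint -2: p = 8 > 0 → [-3, -2]
midpoint -2.5: p = 2.875 > 0 → [-3, -2.5]
midpoint -2.75: p = -1.046875 < 0 → [-2.75, -2.5]

-2.75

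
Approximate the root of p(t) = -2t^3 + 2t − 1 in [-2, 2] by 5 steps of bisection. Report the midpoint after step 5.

p(0) = -1 < 0, so the root lies in [-2, 0]
p(-1) = -1 < 0, so the root lies in [-2, -1]
p(-1.5) = 2.75 > 0, so the root lies in [-1.5, -1]
p(-1.25) = 0.4062 > 0, so the root lies in [-1.25, -1]
p(-1.125) = -0.4023 < 0, so the root lies in [-1.25, -1.125]

-1.125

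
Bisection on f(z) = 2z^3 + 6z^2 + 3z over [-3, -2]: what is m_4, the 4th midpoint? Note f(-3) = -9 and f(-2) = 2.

-2.3125

m = -2.5, f(m) = -1.25 (−); new bracket [-2.5, -2]
m = -2.25, f(m) = 0.84375 (+); new bracket [-2.5, -2.25]
m = -2.375, f(m) = -0.074219 (−); new bracket [-2.375, -2.25]
m = -2.3125, f(m) = 0.4155 (+); new bracket [-2.375, -2.3125]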